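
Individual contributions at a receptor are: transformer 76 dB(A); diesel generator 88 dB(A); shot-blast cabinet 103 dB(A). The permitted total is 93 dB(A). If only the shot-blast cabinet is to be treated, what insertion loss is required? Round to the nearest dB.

12 dB

Everything except the shot-blast cabinet sums to 10^(76/10) + 10^(88/10) = 6.708e+08 in linear terms, 88.27 dB(A).
To meet 93 dB(A) overall, the treated shot-blast cabinet may contribute at most 10^(93/10) − 6.708e+08 = 1.324e+09, i.e. 91.22 dB(A).
So the shot-blast cabinet must be reduced from 103 to 91.22 dB(A): IL = 11.78 dB.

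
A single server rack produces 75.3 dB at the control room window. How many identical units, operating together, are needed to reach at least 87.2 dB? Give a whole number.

Need L₁ + 10·log₁₀ N ≥ 87.2, i.e. log₁₀ N ≥ 1.19.
N ≥ 10^(11.9/10) = 15.488, so N = 16.

16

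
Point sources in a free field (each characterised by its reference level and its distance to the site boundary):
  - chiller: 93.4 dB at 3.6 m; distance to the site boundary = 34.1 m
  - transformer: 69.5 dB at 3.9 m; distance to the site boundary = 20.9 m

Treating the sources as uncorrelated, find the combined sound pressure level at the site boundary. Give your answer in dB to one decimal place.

Apply inverse-square spreading to bring every level to the receiver, then sum 10^(L/10).
chiller: 93.4 − 20·log₁₀(34.1/3.6) = 93.4 − 19.53 = 73.87 dB.
transformer: 69.5 − 20·log₁₀(20.9/3.9) = 69.5 − 14.58 = 54.92 dB.
Σ 10^(L/10) = 2.469e+07 → L_total = 10·log₁₀(2.469e+07) = 73.93 dB.

73.9 dB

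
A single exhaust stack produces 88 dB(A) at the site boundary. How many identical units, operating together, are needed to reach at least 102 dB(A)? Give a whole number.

26

N identical sources give L₁ + 10·log₁₀ N, so require 10·log₁₀ N ≥ 102 − 88 = 14.0 dB.
N ≥ 10^(14.0/10) = 25.119, so N = 26.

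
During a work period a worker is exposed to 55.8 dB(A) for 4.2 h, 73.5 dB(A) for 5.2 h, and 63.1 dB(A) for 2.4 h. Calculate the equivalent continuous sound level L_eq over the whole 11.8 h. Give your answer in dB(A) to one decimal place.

Weight each interval's intensity by its duration and average over T = 11.8 h:
Σ tᵢ·10^(Lᵢ/10) = 4.2·10^(55.8/10) + 5.2·10^(73.5/10) + 2.4·10^(63.1/10) = 1.229e+08.
L_eq = 10·log₁₀(1.229e+08/11.8) = 70.18 dB(A).

70.2 dB(A)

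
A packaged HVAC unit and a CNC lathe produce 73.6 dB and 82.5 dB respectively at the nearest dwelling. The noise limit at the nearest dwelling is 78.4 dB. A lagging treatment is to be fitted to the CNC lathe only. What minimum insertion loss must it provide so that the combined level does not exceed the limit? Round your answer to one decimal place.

5.8 dB

The untreated sources together contribute 10^(73.6/10) = 2.291e+07, i.e. 73.60 dB.
To meet 78.4 dB overall, the treated CNC lathe may contribute at most 10^(78.4/10) − 2.291e+07 = 4.627e+07, i.e. 76.65 dB.
So the CNC lathe must be reduced from 82.5 to 76.65 dB: IL = 5.85 dB.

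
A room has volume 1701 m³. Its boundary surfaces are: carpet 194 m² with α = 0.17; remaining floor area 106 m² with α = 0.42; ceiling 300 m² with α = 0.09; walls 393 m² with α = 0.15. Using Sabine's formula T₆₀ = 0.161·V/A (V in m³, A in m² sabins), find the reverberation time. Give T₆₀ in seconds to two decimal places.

A = Σ Sᵢαᵢ = 194·0.17 + 106·0.42 + 300·0.09 + 393·0.15 = 163.45 m².
T₆₀ = 0.161 × 1701 / 163.45 = 1.676 s.

1.68 s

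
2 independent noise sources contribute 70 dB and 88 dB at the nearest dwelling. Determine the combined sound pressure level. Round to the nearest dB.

For uncorrelated sources the intensities add, so convert each level to linear form, sum, and take 10·log₁₀ of the total.
Σ 10^(L/10) = 10^(70/10) + 10^(88/10) = 6.410e+08.
L_total = 10·log₁₀(6.410e+08) = 88.07 dB.

88 dB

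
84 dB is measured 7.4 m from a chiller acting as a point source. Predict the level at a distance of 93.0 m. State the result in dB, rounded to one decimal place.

62.0 dB

Spherical spreading from a point source gives a 20·log₁₀(r₂/r₁) drop.
L₂ = 84 − 20·log₁₀(93.0/7.4) = 84 − 21.985 = 62.01 dB.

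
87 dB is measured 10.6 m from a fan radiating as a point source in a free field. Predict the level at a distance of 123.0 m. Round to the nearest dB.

For a point source, L₂ = L₁ − 20·log₁₀(r₂/r₁).
L₂ = 87 − 20·log₁₀(123.0/10.6) = 87 − 21.292 = 65.71 dB.

66 dB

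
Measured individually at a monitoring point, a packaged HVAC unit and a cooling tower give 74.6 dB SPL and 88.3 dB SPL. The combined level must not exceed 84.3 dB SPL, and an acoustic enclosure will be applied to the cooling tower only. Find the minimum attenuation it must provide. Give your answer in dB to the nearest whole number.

The untreated sources together contribute 10^(74.6/10) = 2.884e+07, i.e. 74.60 dB SPL.
The limit corresponds to 10^(84.3/10) = 2.692e+08; subtracting the fixed part leaves 2.403e+08 for the cooling tower, i.e. 83.81 dB SPL.
Required insertion loss = 88.3 − 83.81 = 4.49 dB.

4 dB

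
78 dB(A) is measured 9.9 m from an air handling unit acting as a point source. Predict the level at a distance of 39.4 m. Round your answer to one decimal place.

Spherical spreading from a point source gives a 20·log₁₀(r₂/r₁) drop.
L₂ = 78 − 20·log₁₀(39.4/9.9) = 78 − 11.997 = 66.00 dB(A).

66.0 dB(A)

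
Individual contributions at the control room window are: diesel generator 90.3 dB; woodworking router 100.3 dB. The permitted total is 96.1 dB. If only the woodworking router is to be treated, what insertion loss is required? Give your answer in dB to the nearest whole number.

6 dB

Everything except the woodworking router sums to 10^(90.3/10) = 1.072e+09 in linear terms, 90.30 dB.
The limit corresponds to 10^(96.1/10) = 4.074e+09; subtracting the fixed part leaves 3.002e+09 for the woodworking router, i.e. 94.77 dB.
Required insertion loss = 100.3 − 94.77 = 5.53 dB.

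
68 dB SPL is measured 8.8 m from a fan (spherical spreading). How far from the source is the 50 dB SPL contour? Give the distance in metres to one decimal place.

69.9 m

The 18.0 dB drop corresponds to a distance ratio of 10^(18.0/20) for a point source.
r₂ = 8.8·10^((68−50)/20) = 8.8·10^(18.0/20) = 69.90 m.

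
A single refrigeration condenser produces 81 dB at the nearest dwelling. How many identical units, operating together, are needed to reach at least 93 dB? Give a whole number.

The shortfall is 93 − 81 = 12.0 dB, and N units add 10·log₁₀ N, so need 10·log₁₀ N ≥ 12.0.
N ≥ 10^(12.0/10) = 15.849, so N = 16.

16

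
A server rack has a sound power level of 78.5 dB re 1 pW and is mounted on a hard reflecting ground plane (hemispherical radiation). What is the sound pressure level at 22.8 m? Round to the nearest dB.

L_p = L_w − 10·log₁₀(2π·r²) with r = 22.8 m.
2π·r² = 3266 m², 10·log₁₀ of that is 35.140 dB.
L_p = 78.5 − 35.140 = 43.36 dB.

43 dB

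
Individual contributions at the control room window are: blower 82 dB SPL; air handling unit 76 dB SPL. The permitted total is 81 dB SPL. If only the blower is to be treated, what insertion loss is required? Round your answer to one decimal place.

2.7 dB

Everything except the blower sums to 10^(76/10) = 3.981e+07 in linear terms, 76.00 dB SPL.
The limit corresponds to 10^(81/10) = 1.259e+08; subtracting the fixed part leaves 8.608e+07 for the blower, i.e. 79.35 dB SPL.
So the blower must be reduced from 82 to 79.35 dB SPL: IL = 2.65 dB.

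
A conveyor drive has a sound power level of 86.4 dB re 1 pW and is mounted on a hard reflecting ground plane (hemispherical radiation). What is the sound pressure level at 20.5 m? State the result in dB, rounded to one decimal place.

Free-field hemispherical radiation: L_p = L_w − 10·log₁₀(2π·r²), r = 20.5 m.
2π·r² = 2641 m², 10·log₁₀ of that is 34.217 dB.
L_p = 86.4 − 34.217 = 52.18 dB.

52.2 dB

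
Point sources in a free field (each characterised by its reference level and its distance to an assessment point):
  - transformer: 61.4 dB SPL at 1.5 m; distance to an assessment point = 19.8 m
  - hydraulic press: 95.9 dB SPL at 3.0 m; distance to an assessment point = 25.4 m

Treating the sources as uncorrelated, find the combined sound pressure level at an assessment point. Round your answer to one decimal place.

Apply inverse-square spreading to bring every level to the receiver, then sum 10^(L/10).
transformer: 61.4 − 20·log₁₀(19.8/1.5) = 61.4 − 22.41 = 38.99 dB SPL.
hydraulic press: 95.9 − 20·log₁₀(25.4/3.0) = 95.9 − 18.55 = 77.35 dB SPL.
Σ 10^(L/10) = 5.428e+07 → L_total = 10·log₁₀(5.428e+07) = 77.35 dB SPL.

77.3 dB SPL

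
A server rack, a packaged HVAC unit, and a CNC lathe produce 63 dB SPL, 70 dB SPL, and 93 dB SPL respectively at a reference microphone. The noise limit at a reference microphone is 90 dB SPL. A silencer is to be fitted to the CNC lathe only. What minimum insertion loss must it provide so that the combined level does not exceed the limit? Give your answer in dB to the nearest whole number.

3 dB

Everything except the CNC lathe sums to 10^(63/10) + 10^(70/10) = 1.200e+07 in linear terms, 70.79 dB SPL.
To meet 90 dB SPL overall, the treated CNC lathe may contribute at most 10^(90/10) − 1.200e+07 = 9.880e+08, i.e. 89.95 dB SPL.
So the CNC lathe must be reduced from 93 to 89.95 dB SPL: IL = 3.05 dB.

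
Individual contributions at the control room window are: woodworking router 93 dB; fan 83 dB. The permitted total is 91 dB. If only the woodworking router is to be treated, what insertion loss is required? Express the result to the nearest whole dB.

Fixed contribution from the other source: Σ 10^(L/10) = 10^(83/10) = 1.995e+08 (83.00 dB).
The limit corresponds to 10^(91/10) = 1.259e+09; subtracting the fixed part leaves 1.059e+09 for the woodworking router, i.e. 90.25 dB.
Required insertion loss = 93 − 90.25 = 2.75 dB.

3 dB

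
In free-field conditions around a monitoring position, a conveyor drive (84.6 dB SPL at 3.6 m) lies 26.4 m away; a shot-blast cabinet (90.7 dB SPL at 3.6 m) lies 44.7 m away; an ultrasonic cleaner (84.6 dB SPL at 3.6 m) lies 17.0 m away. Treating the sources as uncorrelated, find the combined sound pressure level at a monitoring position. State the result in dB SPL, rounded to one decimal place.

Apply inverse-square spreading to bring every level to the receiver, then sum 10^(L/10).
conveyor drive: 84.6 − 20·log₁₀(26.4/3.6) = 84.6 − 17.31 = 67.29 dB SPL.
shot-blast cabinet: 90.7 − 20·log₁₀(44.7/3.6) = 90.7 − 21.88 = 68.82 dB SPL.
ultrasonic cleaner: 84.6 − 20·log₁₀(17.0/3.6) = 84.6 − 13.48 = 71.12 dB SPL.
Σ 10^(L/10) = 2.592e+07 → L_total = 10·log₁₀(2.592e+07) = 74.14 dB SPL.

74.1 dB SPL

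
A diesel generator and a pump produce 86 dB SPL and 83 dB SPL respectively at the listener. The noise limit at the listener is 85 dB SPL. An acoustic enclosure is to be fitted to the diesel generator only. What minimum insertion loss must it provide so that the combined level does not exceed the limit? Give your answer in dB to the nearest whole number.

The untreated sources together contribute 10^(83/10) = 1.995e+08, i.e. 83.00 dB SPL.
The limit corresponds to 10^(85/10) = 3.162e+08; subtracting the fixed part leaves 1.167e+08 for the diesel generator, i.e. 80.67 dB SPL.
So the diesel generator must be reduced from 86 to 80.67 dB SPL: IL = 5.33 dB.

5 dB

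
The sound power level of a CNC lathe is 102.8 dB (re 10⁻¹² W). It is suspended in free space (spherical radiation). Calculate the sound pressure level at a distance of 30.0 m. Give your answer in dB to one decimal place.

L_p = L_w − 10·log₁₀(4π·r²) with r = 30.0 m.
4π·r² = 1.131e+04 m², 10·log₁₀ of that is 40.535 dB.
L_p = 102.8 − 40.535 = 62.27 dB.

62.3 dB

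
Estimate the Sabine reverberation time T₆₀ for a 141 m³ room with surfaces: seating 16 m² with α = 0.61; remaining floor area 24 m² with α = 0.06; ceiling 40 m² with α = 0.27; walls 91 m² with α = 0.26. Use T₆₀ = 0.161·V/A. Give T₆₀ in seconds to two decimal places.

A = Σ Sᵢαᵢ = 16·0.61 + 24·0.06 + 40·0.27 + 91·0.26 = 45.66 m².
T₆₀ = 0.161 × 141 / 45.66 = 0.497 s.

0.50 s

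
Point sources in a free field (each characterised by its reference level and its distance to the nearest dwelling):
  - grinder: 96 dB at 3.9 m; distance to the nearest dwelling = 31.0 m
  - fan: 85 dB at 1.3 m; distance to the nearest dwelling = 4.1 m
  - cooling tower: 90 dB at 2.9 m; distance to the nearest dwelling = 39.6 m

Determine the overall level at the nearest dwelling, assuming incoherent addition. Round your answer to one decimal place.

Apply inverse-square spreading to bring every level to the receiver, then sum 10^(L/10).
grinder: 96 − 20·log₁₀(31.0/3.9) = 96 − 18.01 = 77.99 dB.
fan: 85 − 20·log₁₀(4.1/1.3) = 85 − 9.98 = 75.02 dB.
cooling tower: 90 − 20·log₁₀(39.6/2.9) = 90 − 22.71 = 67.29 dB.
Σ 10^(L/10) = 1.002e+08 → L_total = 10·log₁₀(1.002e+08) = 80.01 dB.

80.0 dB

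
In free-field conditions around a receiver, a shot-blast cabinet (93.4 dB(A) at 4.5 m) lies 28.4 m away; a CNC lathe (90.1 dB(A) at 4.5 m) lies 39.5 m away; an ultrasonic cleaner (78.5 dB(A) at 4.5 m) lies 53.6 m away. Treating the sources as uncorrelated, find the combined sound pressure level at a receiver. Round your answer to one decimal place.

78.4 dB(A)

Propagate each source to the receiver with L = L_ref − 20·log₁₀(r/r_ref), then add intensities.
shot-blast cabinet: 93.4 − 20·log₁₀(28.4/4.5) = 93.4 − 16.00 = 77.40 dB(A).
CNC lathe: 90.1 − 20·log₁₀(39.5/4.5) = 90.1 − 18.87 = 71.23 dB(A).
ultrasonic cleaner: 78.5 − 20·log₁₀(53.6/4.5) = 78.5 − 21.52 = 56.98 dB(A).
Σ 10^(L/10) = 6.871e+07 → L_total = 10·log₁₀(6.871e+07) = 78.37 dB(A).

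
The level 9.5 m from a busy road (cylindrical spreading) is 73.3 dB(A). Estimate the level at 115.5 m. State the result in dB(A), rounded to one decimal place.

For a line source, L₂ = L₁ − 10·log₁₀(r₂/r₁).
L₂ = 73.3 − 10·log₁₀(115.5/9.5) = 73.3 − 10.849 = 62.45 dB(A).

62.5 dB(A)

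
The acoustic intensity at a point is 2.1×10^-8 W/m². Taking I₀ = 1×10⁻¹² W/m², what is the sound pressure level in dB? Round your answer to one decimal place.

43.2 dB

Dividing by I₀ shifts the exponent by 12: I/I₀ = 2.1×10^4.
L = 10·(0.3222 + 4) = 43.22 dB.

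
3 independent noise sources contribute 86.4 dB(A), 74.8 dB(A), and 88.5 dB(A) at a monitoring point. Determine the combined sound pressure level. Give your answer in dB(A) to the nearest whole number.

91 dB(A)

Incoherent sources combine by intensity addition: L_total = 10·log₁₀(Σ 10^(L_i/10)).
Σ 10^(L/10) = 10^(86.4/10) + 10^(74.8/10) + 10^(88.5/10) = 1.175e+09.
L_total = 10·log₁₀(1.175e+09) = 90.70 dB(A).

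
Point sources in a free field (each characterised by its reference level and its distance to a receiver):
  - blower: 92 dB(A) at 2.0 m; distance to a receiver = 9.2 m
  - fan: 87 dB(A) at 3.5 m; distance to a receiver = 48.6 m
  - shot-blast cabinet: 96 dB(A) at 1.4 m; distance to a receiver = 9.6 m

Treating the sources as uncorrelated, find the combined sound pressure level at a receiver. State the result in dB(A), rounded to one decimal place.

82.1 dB(A)

First find each source's level at the receiver (point-source: −20·log₁₀(r/r_ref)), then combine on an intensity basis.
blower: 92 − 20·log₁₀(9.2/2.0) = 92 − 13.26 = 78.74 dB(A).
fan: 87 − 20·log₁₀(48.6/3.5) = 87 − 22.85 = 64.15 dB(A).
shot-blast cabinet: 96 − 20·log₁₀(9.6/1.4) = 96 − 16.72 = 79.28 dB(A).
Σ 10^(L/10) = 1.622e+08 → L_total = 10·log₁₀(1.622e+08) = 82.10 dB(A).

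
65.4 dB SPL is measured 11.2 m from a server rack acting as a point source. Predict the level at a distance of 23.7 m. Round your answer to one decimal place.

58.9 dB SPL

For a point source, L₂ = L₁ − 20·log₁₀(r₂/r₁).
L₂ = 65.4 − 20·log₁₀(23.7/11.2) = 65.4 − 6.511 = 58.89 dB SPL.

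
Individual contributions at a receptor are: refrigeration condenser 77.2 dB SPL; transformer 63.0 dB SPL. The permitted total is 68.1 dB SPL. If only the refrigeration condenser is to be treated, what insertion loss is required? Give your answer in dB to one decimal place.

The untreated sources together contribute 10^(63.0/10) = 1.995e+06, i.e. 63.00 dB SPL.
The limit corresponds to 10^(68.1/10) = 6.457e+06; subtracting the fixed part leaves 4.461e+06 for the refrigeration condenser, i.e. 66.49 dB SPL.
So the refrigeration condenser must be reduced from 77.2 to 66.49 dB SPL: IL = 10.71 dB.

10.7 dB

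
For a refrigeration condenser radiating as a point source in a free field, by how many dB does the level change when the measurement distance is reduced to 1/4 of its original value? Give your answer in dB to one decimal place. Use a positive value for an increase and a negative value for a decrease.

With spherical spreading the level changes by −20·log₁₀(r₂/r₁).
ΔL = −20·log₁₀(0.25) = +12.04 dB.

+12.0 dB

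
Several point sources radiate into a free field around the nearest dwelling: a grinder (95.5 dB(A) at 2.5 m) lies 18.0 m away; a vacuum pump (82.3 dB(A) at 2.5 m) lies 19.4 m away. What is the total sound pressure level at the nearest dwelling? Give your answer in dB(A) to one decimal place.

Apply inverse-square spreading to bring every level to the receiver, then sum 10^(L/10).
grinder: 95.5 − 20·log₁₀(18.0/2.5) = 95.5 − 17.15 = 78.35 dB(A).
vacuum pump: 82.3 − 20·log₁₀(19.4/2.5) = 82.3 − 17.80 = 64.50 dB(A).
Σ 10^(L/10) = 7.126e+07 → L_total = 10·log₁₀(7.126e+07) = 78.53 dB(A).

78.5 dB(A)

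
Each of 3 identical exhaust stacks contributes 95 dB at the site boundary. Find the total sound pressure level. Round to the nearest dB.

100 dB

L_total = L₁ + 10·log₁₀ N for N identical incoherent sources.
L_total = 95 + 10·log₁₀(3) = 95 + 4.771 = 99.77 dB.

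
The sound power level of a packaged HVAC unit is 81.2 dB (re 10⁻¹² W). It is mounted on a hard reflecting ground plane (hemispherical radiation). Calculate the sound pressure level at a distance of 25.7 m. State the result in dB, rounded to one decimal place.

The power spreads over a hemisphere of area 2π·r², so L_p = L_w − 10·log₁₀(2π·r²).
2π·r² = 4150 m², 10·log₁₀ of that is 36.180 dB.
L_p = 81.2 − 36.180 = 45.02 dB.

45.0 dB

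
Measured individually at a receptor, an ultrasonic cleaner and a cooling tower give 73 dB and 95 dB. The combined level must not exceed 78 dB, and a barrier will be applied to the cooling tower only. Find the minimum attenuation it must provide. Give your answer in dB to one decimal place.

Fixed contribution from the other source: Σ 10^(L/10) = 10^(73/10) = 1.995e+07 (73.00 dB).
The limit corresponds to 10^(78/10) = 6.310e+07; subtracting the fixed part leaves 4.314e+07 for the cooling tower, i.e. 76.35 dB.
So the cooling tower must be reduced from 95 to 76.35 dB: IL = 18.65 dB.

18.7 dB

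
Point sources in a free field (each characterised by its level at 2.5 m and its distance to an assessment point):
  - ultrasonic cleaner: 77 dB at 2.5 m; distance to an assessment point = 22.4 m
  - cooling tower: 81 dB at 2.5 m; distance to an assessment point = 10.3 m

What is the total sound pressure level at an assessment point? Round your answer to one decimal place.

First find each source's level at the receiver (point-source: −20·log₁₀(r/r_ref)), then combine on an intensity basis.
ultrasonic cleaner: 77 − 20·log₁₀(22.4/2.5) = 77 − 19.05 = 57.95 dB.
cooling tower: 81 − 20·log₁₀(10.3/2.5) = 81 − 12.30 = 68.70 dB.
Σ 10^(L/10) = 8.041e+06 → L_total = 10·log₁₀(8.041e+06) = 69.05 dB.

69.1 dB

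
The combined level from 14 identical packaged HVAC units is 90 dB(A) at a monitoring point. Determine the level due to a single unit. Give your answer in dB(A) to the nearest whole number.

79 dB(A)

Dividing the total intensity by 14 lowers the level by 10·log₁₀ 14 = 11.461 dB: L₁ = 90 − 11.461.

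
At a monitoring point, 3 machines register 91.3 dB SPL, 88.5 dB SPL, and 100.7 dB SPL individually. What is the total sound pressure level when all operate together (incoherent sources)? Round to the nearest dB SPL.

For uncorrelated sources the intensities add, so convert each level to linear form, sum, and take 10·log₁₀ of the total.
Σ 10^(L/10) = 10^(91.3/10) + 10^(88.5/10) + 10^(100.7/10) = 1.381e+10.
L_total = 10·log₁₀(1.381e+10) = 101.40 dB SPL.

101 dB SPL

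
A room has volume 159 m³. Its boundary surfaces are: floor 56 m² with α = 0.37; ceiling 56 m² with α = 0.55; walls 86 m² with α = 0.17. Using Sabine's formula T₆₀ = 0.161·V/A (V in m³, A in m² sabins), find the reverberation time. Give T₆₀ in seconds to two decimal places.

0.39 s

Total absorption A = 56·0.37 + 56·0.55 + 86·0.17 = 66.14 m² sabins.
T₆₀ = 0.161·V/A = 0.161·159/66.14 = 0.387 s.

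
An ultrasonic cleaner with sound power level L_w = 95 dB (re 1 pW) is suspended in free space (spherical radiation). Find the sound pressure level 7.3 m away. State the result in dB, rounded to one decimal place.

66.7 dB

L_p = L_w − 10·log₁₀(4π·r²) with r = 7.3 m.
4π·r² = 669.7 m², 10·log₁₀ of that is 28.259 dB.
L_p = 95 − 28.259 = 66.74 dB.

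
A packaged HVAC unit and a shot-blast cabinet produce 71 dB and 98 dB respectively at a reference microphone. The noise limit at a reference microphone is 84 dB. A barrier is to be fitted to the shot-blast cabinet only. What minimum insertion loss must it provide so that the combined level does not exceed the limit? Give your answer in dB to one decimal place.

Fixed contribution from the other source: Σ 10^(L/10) = 10^(71/10) = 1.259e+07 (71.00 dB).
The limit corresponds to 10^(84/10) = 2.512e+08; subtracting the fixed part leaves 2.386e+08 for the shot-blast cabinet, i.e. 83.78 dB.
So the shot-blast cabinet must be reduced from 98 to 83.78 dB: IL = 14.22 dB.

14.2 dB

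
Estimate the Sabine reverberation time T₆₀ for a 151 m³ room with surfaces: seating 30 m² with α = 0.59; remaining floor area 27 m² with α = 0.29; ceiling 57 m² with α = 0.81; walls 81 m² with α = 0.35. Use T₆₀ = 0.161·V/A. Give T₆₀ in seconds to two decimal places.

A = Σ Sᵢαᵢ = 30·0.59 + 27·0.29 + 57·0.81 + 81·0.35 = 100.05 m².
T₆₀ = 0.161·V/A = 0.161·151/100.05 = 0.243 s.

0.24 s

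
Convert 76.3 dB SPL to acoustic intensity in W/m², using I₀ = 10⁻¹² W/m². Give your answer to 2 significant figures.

4.3e-05 W/m²

I = I₀·10^(L/10) = 10⁻¹² × 10^(76.3/10) = 10^(-4.370).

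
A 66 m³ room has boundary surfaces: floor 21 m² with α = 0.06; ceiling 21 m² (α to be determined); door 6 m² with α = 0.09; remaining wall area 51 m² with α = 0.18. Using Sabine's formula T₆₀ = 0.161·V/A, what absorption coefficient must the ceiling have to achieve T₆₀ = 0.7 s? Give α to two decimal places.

Required total absorption A = 0.161·66/0.7 = 15.18 m².
Absorption from the other surfaces = 21·0.06 + 6·0.09 + 51·0.18 = 10.98 m², so the ceiling must supply 4.20 m² over 21 m².
α = 4.20/21 = 0.200.

0.20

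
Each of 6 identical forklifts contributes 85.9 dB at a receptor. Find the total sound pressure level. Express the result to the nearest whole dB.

With 6 equal, uncorrelated contributions the intensity is 6× that of one unit, giving a rise of 10·log₁₀ 6.
L_total = 85.9 + 10·log₁₀(6) = 85.9 + 7.782 = 93.68 dB.

94 dB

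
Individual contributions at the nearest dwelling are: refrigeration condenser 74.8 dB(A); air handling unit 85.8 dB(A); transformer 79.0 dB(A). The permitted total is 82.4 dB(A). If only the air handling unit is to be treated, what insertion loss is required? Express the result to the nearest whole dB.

The untreated sources together contribute 10^(74.8/10) + 10^(79.0/10) = 1.096e+08, i.e. 80.40 dB(A).
The limit corresponds to 10^(82.4/10) = 1.738e+08; subtracting the fixed part leaves 6.415e+07 for the air handling unit, i.e. 78.07 dB(A).
Required insertion loss = 85.8 − 78.07 = 7.73 dB.

8 dB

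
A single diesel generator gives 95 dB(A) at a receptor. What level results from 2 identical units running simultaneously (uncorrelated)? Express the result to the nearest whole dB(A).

98 dB(A)

N identical incoherent sources raise the level by 10·log₁₀ N.
L_total = 95 + 10·log₁₀(2) = 95 + 3.010 = 98.01 dB(A).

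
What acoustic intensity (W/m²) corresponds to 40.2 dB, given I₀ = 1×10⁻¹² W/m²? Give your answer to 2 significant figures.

L = 10·log₁₀(I/I₀) ⇒ I = I₀·10^(L/10) = 10⁻¹² × 10^4.02.

1.0e-08 W/m²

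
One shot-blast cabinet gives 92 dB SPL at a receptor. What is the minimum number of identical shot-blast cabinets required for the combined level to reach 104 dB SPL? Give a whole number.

16

The shortfall is 104 − 92 = 12.0 dB, and N units add 10·log₁₀ N, so need 10·log₁₀ N ≥ 12.0.
N ≥ 10^(12.0/10) = 15.849, so N = 16.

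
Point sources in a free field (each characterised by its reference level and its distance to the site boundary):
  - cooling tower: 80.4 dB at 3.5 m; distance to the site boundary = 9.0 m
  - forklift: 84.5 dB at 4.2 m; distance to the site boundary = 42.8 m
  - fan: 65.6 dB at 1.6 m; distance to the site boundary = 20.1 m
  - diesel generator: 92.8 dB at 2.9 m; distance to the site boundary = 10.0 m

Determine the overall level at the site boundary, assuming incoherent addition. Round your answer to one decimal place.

Propagate each source to the receiver with L = L_ref − 20·log₁₀(r/r_ref), then add intensities.
cooling tower: 80.4 − 20·log₁₀(9.0/3.5) = 80.4 − 8.20 = 72.20 dB.
forklift: 84.5 − 20·log₁₀(42.8/4.2) = 84.5 − 20.16 = 64.34 dB.
fan: 65.6 − 20·log₁₀(20.1/1.6) = 65.6 − 21.98 = 43.62 dB.
diesel generator: 92.8 − 20·log₁₀(10.0/2.9) = 92.8 − 10.75 = 82.05 dB.
Σ 10^(L/10) = 1.796e+08 → L_total = 10·log₁₀(1.796e+08) = 82.54 dB.

82.5 dB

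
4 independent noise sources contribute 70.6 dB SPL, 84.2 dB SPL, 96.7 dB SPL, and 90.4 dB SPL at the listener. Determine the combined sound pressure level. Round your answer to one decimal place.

Incoherent sources combine by intensity addition: L_total = 10·log₁₀(Σ 10^(L_i/10)).
Σ 10^(L/10) = 10^(70.6/10) + 10^(84.2/10) + 10^(96.7/10) + 10^(90.4/10) = 6.048e+09.
L_total = 10·log₁₀(6.048e+09) = 97.82 dB SPL.

97.8 dB SPL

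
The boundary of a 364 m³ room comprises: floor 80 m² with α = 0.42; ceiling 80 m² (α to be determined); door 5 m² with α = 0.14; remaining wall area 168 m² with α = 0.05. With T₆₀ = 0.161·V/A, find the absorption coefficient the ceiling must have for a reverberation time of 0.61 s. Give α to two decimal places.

A = 0.161·V/T₆₀ = 0.161·364/0.61 = 96.07 m² sabins.
Absorption from the other surfaces = 80·0.42 + 5·0.14 + 168·0.05 = 42.70 m², so the ceiling must supply 53.37 m² over 80 m².
α = 53.37/80 = 0.667.

0.67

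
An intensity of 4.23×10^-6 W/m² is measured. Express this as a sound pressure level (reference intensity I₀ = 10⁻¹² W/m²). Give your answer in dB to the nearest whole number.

66 dB

I/I₀ = 4.23×10^-6/10⁻¹² = 4.23×10^6, and L = 10·log₁₀(I/I₀).
L = 10·(0.6263 + 6) = 66.26 dB.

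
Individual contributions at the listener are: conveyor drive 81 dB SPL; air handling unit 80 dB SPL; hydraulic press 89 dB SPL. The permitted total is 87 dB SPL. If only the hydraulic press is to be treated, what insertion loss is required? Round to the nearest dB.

Everything except the hydraulic press sums to 10^(81/10) + 10^(80/10) = 2.259e+08 in linear terms, 83.54 dB SPL.
The limit corresponds to 10^(87/10) = 5.012e+08; subtracting the fixed part leaves 2.753e+08 for the hydraulic press, i.e. 84.40 dB SPL.
Required insertion loss = 89 − 84.40 = 4.60 dB.

5 dB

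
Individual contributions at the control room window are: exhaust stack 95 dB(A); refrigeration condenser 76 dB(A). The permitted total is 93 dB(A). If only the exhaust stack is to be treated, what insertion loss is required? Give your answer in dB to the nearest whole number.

2 dB

Everything except the exhaust stack sums to 10^(76/10) = 3.981e+07 in linear terms, 76.00 dB(A).
The limit corresponds to 10^(93/10) = 1.995e+09; subtracting the fixed part leaves 1.955e+09 for the exhaust stack, i.e. 92.91 dB(A).
Required insertion loss = 95 − 92.91 = 2.09 dB.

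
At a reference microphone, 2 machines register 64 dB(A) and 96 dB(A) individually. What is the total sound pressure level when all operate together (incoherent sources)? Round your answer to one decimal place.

For uncorrelated sources the intensities add, so convert each level to linear form, sum, and take 10·log₁₀ of the total.
Σ 10^(L/10) = 10^(64/10) + 10^(96/10) = 3.984e+09.
L_total = 10·log₁₀(3.984e+09) = 96.00 dB(A).

96.0 dB(A)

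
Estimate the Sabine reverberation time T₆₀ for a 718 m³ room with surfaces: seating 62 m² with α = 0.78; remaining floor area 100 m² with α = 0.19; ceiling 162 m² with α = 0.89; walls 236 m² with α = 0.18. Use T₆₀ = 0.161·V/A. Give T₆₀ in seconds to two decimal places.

A = Σ Sᵢαᵢ = 62·0.78 + 100·0.19 + 162·0.89 + 236·0.18 = 254.02 m².
T₆₀ = 0.161·V/A = 0.161·718/254.02 = 0.455 s.

0.46 s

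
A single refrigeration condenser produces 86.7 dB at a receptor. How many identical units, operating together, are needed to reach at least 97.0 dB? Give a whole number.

11

Need L₁ + 10·log₁₀ N ≥ 97.0, i.e. log₁₀ N ≥ 1.03.
N ≥ 10^(10.3/10) = 10.715, so N = 11.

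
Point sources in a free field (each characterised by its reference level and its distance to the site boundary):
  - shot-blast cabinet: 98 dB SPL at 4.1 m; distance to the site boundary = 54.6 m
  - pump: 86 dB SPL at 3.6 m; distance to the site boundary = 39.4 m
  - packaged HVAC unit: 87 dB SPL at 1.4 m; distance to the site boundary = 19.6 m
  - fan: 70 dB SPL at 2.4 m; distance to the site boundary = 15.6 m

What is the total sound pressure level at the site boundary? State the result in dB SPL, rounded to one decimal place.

76.2 dB SPL

Propagate each source to the receiver with L = L_ref − 20·log₁₀(r/r_ref), then add intensities.
shot-blast cabinet: 98 − 20·log₁₀(54.6/4.1) = 98 − 22.49 = 75.51 dB SPL.
pump: 86 − 20·log₁₀(39.4/3.6) = 86 − 20.78 = 65.22 dB SPL.
packaged HVAC unit: 87 − 20·log₁₀(19.6/1.4) = 87 − 22.92 = 64.08 dB SPL.
fan: 70 − 20·log₁₀(15.6/2.4) = 70 − 16.26 = 53.74 dB SPL.
Σ 10^(L/10) = 4.170e+07 → L_total = 10·log₁₀(4.170e+07) = 76.20 dB SPL.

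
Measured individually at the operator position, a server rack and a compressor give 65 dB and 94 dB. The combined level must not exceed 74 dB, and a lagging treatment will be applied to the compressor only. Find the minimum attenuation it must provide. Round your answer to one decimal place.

20.6 dB

Fixed contribution from the other source: Σ 10^(L/10) = 10^(65/10) = 3.162e+06 (65.00 dB).
The limit corresponds to 10^(74/10) = 2.512e+07; subtracting the fixed part leaves 2.196e+07 for the compressor, i.e. 73.42 dB.
So the compressor must be reduced from 94 to 73.42 dB: IL = 20.58 dB.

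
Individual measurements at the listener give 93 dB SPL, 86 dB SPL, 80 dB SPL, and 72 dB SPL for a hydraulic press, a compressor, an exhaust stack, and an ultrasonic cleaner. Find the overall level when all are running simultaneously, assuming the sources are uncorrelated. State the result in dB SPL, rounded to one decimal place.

For uncorrelated sources the intensities add, so convert each level to linear form, sum, and take 10·log₁₀ of the total.
Σ 10^(L/10) = 10^(93/10) + 10^(86/10) + 10^(80/10) + 10^(72/10) = 2.509e+09.
L_total = 10·log₁₀(2.509e+09) = 94.00 dB SPL.

94.0 dB SPL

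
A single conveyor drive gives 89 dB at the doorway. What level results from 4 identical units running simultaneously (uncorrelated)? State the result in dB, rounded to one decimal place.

95.0 dB

N identical incoherent sources raise the level by 10·log₁₀ N.
L_total = 89 + 10·log₁₀(4) = 89 + 6.021 = 95.02 dB.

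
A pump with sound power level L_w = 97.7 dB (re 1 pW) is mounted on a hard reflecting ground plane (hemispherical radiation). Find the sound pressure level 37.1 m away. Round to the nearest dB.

L_p = L_w − 10·log₁₀(2π·r²) with r = 37.1 m.
2π·r² = 8648 m², 10·log₁₀ of that is 39.369 dB.
L_p = 97.7 − 39.369 = 58.33 dB.

58 dB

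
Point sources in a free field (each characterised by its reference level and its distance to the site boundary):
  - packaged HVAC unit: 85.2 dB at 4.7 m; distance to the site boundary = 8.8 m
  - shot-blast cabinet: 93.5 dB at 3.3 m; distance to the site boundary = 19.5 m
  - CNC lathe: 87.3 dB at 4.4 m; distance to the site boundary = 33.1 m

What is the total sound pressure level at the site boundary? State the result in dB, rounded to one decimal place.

82.3 dB

First find each source's level at the receiver (point-source: −20·log₁₀(r/r_ref)), then combine on an intensity basis.
packaged HVAC unit: 85.2 − 20·log₁₀(8.8/4.7) = 85.2 − 5.45 = 79.75 dB.
shot-blast cabinet: 93.5 − 20·log₁₀(19.5/3.3) = 93.5 − 15.43 = 78.07 dB.
CNC lathe: 87.3 − 20·log₁₀(33.1/4.4) = 87.3 − 17.53 = 69.77 dB.
Σ 10^(L/10) = 1.681e+08 → L_total = 10·log₁₀(1.681e+08) = 82.25 dB.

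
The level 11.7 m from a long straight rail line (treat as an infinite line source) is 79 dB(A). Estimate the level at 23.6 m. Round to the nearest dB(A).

76 dB(A)

Cylindrical spreading from a line source gives a 10·log₁₀(r₂/r₁) drop.
L₂ = 79 − 10·log₁₀(23.6/11.7) = 79 − 3.047 = 75.95 dB(A).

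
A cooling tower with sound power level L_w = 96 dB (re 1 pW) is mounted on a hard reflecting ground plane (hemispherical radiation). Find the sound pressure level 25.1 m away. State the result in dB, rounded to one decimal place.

60.0 dB

Free-field hemispherical radiation: L_p = L_w − 10·log₁₀(2π·r²), r = 25.1 m.
2π·r² = 3958 m², 10·log₁₀ of that is 35.975 dB.
L_p = 96 − 35.975 = 60.02 dB.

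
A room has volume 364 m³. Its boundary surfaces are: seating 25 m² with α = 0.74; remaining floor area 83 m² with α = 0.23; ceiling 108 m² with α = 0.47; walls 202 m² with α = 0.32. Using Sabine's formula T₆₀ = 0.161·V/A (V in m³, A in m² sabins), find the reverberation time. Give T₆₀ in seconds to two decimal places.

A = Σ Sᵢαᵢ = 25·0.74 + 83·0.23 + 108·0.47 + 202·0.32 = 152.99 m².
T₆₀ = 0.161·V/A = 0.161·364/152.99 = 0.383 s.

0.38 s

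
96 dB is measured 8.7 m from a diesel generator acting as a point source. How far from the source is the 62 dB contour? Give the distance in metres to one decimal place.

For a point source L₁ − L₂ = 20·log₁₀(r₂/r₁), so r₂ = r₁·10^((L₁−L₂)/20).
r₂ = 8.7·10^((96−62)/20) = 8.7·10^(34.0/20) = 436.03 m.

436.0 m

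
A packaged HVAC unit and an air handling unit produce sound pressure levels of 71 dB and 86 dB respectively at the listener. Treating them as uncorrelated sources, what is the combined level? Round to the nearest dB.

86 dB

For uncorrelated sources the intensities add, so convert each level to linear form, sum, and take 10·log₁₀ of the total.
Σ 10^(L/10) = 10^(71/10) + 10^(86/10) = 4.107e+08.
L_total = 10·log₁₀(4.107e+08) = 86.14 dB.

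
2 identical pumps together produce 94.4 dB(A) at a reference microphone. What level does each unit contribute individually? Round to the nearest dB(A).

91 dB(A)

2 equal contributions raise the level by 10·log₁₀ 2 = 3.010 dB, so each unit alone gives 94.4 − 3.010.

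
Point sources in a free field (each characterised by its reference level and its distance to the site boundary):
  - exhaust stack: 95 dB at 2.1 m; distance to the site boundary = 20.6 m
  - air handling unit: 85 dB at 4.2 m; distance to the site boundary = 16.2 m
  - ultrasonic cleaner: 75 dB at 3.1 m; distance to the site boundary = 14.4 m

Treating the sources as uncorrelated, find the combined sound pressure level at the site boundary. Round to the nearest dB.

77 dB

First find each source's level at the receiver (point-source: −20·log₁₀(r/r_ref)), then combine on an intensity basis.
exhaust stack: 95 − 20·log₁₀(20.6/2.1) = 95 − 19.83 = 75.17 dB.
air handling unit: 85 − 20·log₁₀(16.2/4.2) = 85 − 11.73 = 73.27 dB.
ultrasonic cleaner: 75 − 20·log₁₀(14.4/3.1) = 75 − 13.34 = 61.66 dB.
Σ 10^(L/10) = 5.558e+07 → L_total = 10·log₁₀(5.558e+07) = 77.45 dB.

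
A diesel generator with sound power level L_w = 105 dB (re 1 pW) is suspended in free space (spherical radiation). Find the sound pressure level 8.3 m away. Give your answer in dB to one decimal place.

Free-field spherical radiation: L_p = L_w − 10·log₁₀(4π·r²), r = 8.3 m.
4π·r² = 865.7 m², 10·log₁₀ of that is 29.374 dB.
L_p = 105 − 29.374 = 75.63 dB.

75.6 dB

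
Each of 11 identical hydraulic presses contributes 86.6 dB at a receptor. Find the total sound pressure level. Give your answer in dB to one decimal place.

L_total = L₁ + 10·log₁₀ N for N identical incoherent sources.
L_total = 86.6 + 10·log₁₀(11) = 86.6 + 10.414 = 97.01 dB.

97.0 dB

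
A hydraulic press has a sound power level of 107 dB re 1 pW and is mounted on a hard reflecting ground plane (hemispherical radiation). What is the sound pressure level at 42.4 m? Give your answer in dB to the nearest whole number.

66 dB

The power spreads over a hemisphere of area 2π·r², so L_p = L_w − 10·log₁₀(2π·r²).
2π·r² = 1.13e+04 m², 10·log₁₀ of that is 40.529 dB.
L_p = 107 − 40.529 = 66.47 dB.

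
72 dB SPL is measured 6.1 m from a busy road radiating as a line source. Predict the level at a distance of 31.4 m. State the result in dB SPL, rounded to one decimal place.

Line-source attenuation: ΔL = 10·log₁₀(r₂/r₁) = 10·log₁₀(31.4/6.1) = 7.116 dB.
L₂ = 72 − 10·log₁₀(31.4/6.1) = 72 − 7.116 = 64.88 dB SPL.

64.9 dB SPL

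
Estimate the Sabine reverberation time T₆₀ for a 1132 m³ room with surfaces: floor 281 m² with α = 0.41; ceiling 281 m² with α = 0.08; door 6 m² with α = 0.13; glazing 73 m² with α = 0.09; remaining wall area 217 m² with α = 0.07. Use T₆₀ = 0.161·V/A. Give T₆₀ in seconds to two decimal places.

A = Σ Sᵢαᵢ = 281·0.41 + 281·0.08 + 6·0.13 + 73·0.09 + 217·0.07 = 160.23 m².
T₆₀ = 0.161·V/A = 0.161·1132/160.23 = 1.137 s.

1.14 s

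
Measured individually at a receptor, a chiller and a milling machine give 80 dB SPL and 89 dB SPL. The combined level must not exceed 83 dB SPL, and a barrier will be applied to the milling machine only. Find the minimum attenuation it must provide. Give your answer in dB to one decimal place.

Everything except the milling machine sums to 10^(80/10) = 1.000e+08 in linear terms, 80.00 dB SPL.
The limit corresponds to 10^(83/10) = 1.995e+08; subtracting the fixed part leaves 9.953e+07 for the milling machine, i.e. 79.98 dB SPL.
So the milling machine must be reduced from 89 to 79.98 dB SPL: IL = 9.02 dB.

9.0 dB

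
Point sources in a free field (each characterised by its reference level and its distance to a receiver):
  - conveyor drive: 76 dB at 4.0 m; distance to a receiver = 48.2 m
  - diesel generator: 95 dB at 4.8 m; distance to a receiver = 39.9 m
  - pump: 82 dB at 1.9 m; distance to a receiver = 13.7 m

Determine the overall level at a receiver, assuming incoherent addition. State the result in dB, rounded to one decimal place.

76.9 dB

Propagate each source to the receiver with L = L_ref − 20·log₁₀(r/r_ref), then add intensities.
conveyor drive: 76 − 20·log₁₀(48.2/4.0) = 76 − 21.62 = 54.38 dB.
diesel generator: 95 − 20·log₁₀(39.9/4.8) = 95 − 18.39 = 76.61 dB.
pump: 82 − 20·log₁₀(13.7/1.9) = 82 − 17.16 = 64.84 dB.
Σ 10^(L/10) = 4.909e+07 → L_total = 10·log₁₀(4.909e+07) = 76.91 dB.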